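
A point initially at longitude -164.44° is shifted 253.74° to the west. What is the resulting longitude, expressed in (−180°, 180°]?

-58.18°

Start at -164.44°; shift −253.74° → -418.18°.
-418.18° lies outside (−180°, 180°]; add 360° → -58.18°.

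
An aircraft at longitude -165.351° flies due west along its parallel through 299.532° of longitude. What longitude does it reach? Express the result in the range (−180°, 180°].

-104.883°

Start at -165.351°; shift −299.532° → -464.883°.
-464.883° lies outside (−180°, 180°]; add 360° → -104.883°.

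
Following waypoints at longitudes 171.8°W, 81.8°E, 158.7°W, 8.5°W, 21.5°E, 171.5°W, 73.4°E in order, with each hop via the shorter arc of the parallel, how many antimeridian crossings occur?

Leg 1: -171.8° → +81.8°, shortest Δλ = -106.4° (west) — crosses 180°.
Leg 2: +81.8° → -158.7°, shortest Δλ = 119.5° (east) — crosses 180°.
Leg 3: -158.7° → -8.5°, shortest Δλ = 150.2° (east) — does not cross 180°.
Leg 4: -8.5° → +21.5°, shortest Δλ = 30.0° (east) — does not cross 180°.
Leg 5: +21.5° → -171.5°, shortest Δλ = 167.0° (east) — crosses 180°.
Leg 6: -171.5° → +73.4°, shortest Δλ = -115.1° (west) — crosses 180°.
Total crossings: 4.

4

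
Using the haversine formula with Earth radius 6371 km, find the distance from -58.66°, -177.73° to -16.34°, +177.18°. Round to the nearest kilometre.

4724 km

Δλ = 177.18 − -177.73 = 354.91°; wrapped into (−180°, 180°]: -5.09°.
Δφ = -16.34 − -58.66 = 42.32°.
a = sin²(Δφ/2) + cos φ₁ · cos φ₂ · sin²(Δλ/2) = 0.131286.
c = 2·atan2(√a, √(1−a)) = 0.74154 rad → d = 6371·c ≈ 4724.36 km.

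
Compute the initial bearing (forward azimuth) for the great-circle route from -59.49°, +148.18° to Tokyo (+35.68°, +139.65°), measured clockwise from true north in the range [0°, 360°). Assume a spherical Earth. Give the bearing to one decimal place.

Δλ = 139.65 − 148.18 = -8.53°.
θ = atan2( sin Δλ · cos φ₂ , cos φ₁ · sin φ₂ − sin φ₁ · cos φ₂ · cos Δλ )
  = atan2(-0.12048, 0.98819) = -6.951° → normalised to [0°, 360°): 353.049°.

353.0°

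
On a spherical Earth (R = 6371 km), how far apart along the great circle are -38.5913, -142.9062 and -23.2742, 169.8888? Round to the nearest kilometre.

Δλ = 169.8888 − -142.9062 = 312.7950°; wrapped into (−180°, 180°]: -47.2050°.
Δφ = -23.2742 − -38.5913 = 15.3171°.
a = sin²(Δφ/2) + cos φ₁ · cos φ₂ · sin²(Δλ/2) = 0.132866.
c = 2·atan2(√a, √(1−a)) = 0.74621 rad → d = 6371·c ≈ 4754.09 km.

4754 km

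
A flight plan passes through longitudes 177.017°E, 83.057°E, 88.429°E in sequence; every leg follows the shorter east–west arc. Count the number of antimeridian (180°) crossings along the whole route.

Leg 1: +177.017° → +83.057°, shortest Δλ = -93.96° (west) — does not cross 180°.
Leg 2: +83.057° → +88.429°, shortest Δλ = 5.372° (east) — does not cross 180°.
Total crossings: 0.

0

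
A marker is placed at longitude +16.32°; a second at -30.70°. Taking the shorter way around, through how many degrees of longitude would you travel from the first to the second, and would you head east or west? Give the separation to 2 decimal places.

Raw difference: -30.70 − 16.32 = -47.02°.
Normalise into (−180°, 180°]: -47.02° stays -47.02°.
Negative ⇒ the second point lies to the west; separation 47.02°.

47.02° west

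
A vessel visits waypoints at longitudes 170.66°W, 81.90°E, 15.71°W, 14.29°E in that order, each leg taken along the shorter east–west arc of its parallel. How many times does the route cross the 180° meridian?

1

Leg 1: -170.66° → +81.90°, shortest Δλ = -107.44° (west) — crosses 180°.
Leg 2: +81.90° → -15.71°, shortest Δλ = -97.61° (west) — does not cross 180°.
Leg 3: -15.71° → +14.29°, shortest Δλ = 30.0° (east) — does not cross 180°.
Total crossings: 1.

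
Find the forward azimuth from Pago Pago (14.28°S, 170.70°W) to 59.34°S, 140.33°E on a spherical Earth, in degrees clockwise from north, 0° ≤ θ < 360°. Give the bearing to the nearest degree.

207°

Δλ = 140.33 − -170.70 = 311.03°; wrapped into (−180°, 180°]: -48.97°.
θ = atan2( sin Δλ · cos φ₂ , cos φ₁ · sin φ₂ − sin φ₁ · cos φ₂ · cos Δλ )
  = atan2(-0.38468, -0.75106) = -152.879° → normalised to [0°, 360°): 207.121°.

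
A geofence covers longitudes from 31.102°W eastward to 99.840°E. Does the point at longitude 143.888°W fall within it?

Band width going east from -31.102° to +99.840°: ((99.840 − -31.102) mod 360) = 130.942°.
Offset of -143.888° east of the west edge: ((-143.888 − -31.102) mod 360) = 247.214°.
247.214° > 130.942° ⇒ outside.

No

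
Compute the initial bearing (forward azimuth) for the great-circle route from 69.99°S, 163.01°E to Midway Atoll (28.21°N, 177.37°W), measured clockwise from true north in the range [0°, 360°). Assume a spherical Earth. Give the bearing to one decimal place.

17.4°

Δλ = -177.37 − 163.01 = -340.38°; wrapped into (−180°, 180°]: 19.62°.
θ = atan2( sin Δλ · cos φ₂ , cos φ₁ · sin φ₂ − sin φ₁ · cos φ₂ · cos Δλ )
  = atan2(0.29590, 0.94170) = 17.444° → normalised to [0°, 360°): 17.444°.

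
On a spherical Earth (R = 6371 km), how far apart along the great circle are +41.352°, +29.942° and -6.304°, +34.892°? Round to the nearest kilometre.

Δλ = 34.892 − 29.942 = 4.950°.
Δφ = -6.304 − 41.352 = -47.656°.
a = sin²(Δφ/2) + cos φ₁ · cos φ₂ · sin²(Δλ/2) = 0.164601.
c = 2·atan2(√a, √(1−a)) = 0.83551 rad → d = 6371·c ≈ 5323.05 km.

5323 km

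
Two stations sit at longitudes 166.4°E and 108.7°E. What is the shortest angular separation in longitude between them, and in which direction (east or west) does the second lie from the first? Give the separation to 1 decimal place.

57.7° west

Raw difference: 108.7 − 166.4 = -57.7°.
Normalise into (−180°, 180°]: -57.7° stays -57.7°.
Negative ⇒ the second point lies to the west; separation 57.7°.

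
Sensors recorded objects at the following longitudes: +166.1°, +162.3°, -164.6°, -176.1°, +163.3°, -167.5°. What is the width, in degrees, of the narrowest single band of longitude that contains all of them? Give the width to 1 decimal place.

33.1°

Sort the longitudes: -176.1°, -167.5°, -164.6°, +162.3°, +163.3°, +166.1°.
Eastward gaps between consecutive values (wrapping around): 8.6°, 2.9°, 326.9°, 1.0°, 2.8°, 17.8°.
Largest gap = 326.9° ⇒ minimal covering band is its complement: 360° − 326.9° = 33.1°.
Band runs from +162.3° eastward to -164.6°, crossing the antimeridian.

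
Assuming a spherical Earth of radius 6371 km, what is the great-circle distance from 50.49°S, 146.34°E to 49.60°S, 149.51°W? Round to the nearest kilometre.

Δλ = -149.51 − 146.34 = -295.85°; wrapped into (−180°, 180°]: 64.15°.
Δφ = -49.60 − -50.49 = 0.89°.
a = sin²(Δφ/2) + cos φ₁ · cos φ₂ · sin²(Δλ/2) = 0.116337.
c = 2·atan2(√a, √(1−a)) = 0.69614 rad → d = 6371·c ≈ 4435.09 km.

4435 km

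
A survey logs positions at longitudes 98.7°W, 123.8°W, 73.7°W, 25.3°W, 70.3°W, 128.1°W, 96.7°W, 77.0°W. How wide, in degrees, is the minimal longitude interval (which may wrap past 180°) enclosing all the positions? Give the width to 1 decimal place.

Sort the longitudes: -128.1°, -123.8°, -98.7°, -96.7°, -77.0°, -73.7°, -70.3°, -25.3°.
Eastward gaps between consecutive values (wrapping around): 4.3°, 25.1°, 2.0°, 19.7°, 3.3°, 3.4°, 45.0°, 257.2°.
Largest gap = 257.2° ⇒ minimal covering band is its complement: 360° − 257.2° = 102.8°.
Band runs from -128.1° eastward to -25.3°.

102.8°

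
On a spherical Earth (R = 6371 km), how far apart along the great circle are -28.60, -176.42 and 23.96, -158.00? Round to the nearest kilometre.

6168 km

Δλ = -158.00 − -176.42 = 18.42°.
Δφ = 23.96 − -28.60 = 52.56°.
a = sin²(Δφ/2) + cos φ₁ · cos φ₂ · sin²(Δλ/2) = 0.216588.
c = 2·atan2(√a, √(1−a)) = 0.96815 rad → d = 6371·c ≈ 6168.09 km.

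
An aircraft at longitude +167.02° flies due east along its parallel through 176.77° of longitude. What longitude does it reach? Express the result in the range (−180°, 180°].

-16.21°

Start at +167.02°; shift +176.77° → +343.79°.
+343.79° lies outside (−180°, 180°]; subtract 360° → -16.21°.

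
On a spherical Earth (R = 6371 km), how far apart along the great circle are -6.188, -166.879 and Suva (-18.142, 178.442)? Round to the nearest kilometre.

2074 km

Δλ = 178.442 − -166.879 = 345.321°; wrapped into (−180°, 180°]: -14.679°.
Δφ = -18.142 − -6.188 = -11.954°.
a = sin²(Δφ/2) + cos φ₁ · cos φ₂ · sin²(Δλ/2) = 0.026261.
c = 2·atan2(√a, √(1−a)) = 0.32554 rad → d = 6371·c ≈ 2074.01 km.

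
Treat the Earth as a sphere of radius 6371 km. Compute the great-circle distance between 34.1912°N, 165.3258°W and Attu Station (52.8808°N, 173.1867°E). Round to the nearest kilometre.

2684 km

Δλ = 173.1867 − -165.3258 = 338.5125°; wrapped into (−180°, 180°]: -21.4875°.
Δφ = 52.8808 − 34.1912 = 18.6896°.
a = sin²(Δφ/2) + cos φ₁ · cos φ₂ · sin²(Δλ/2) = 0.043713.
c = 2·atan2(√a, √(1−a)) = 0.42126 rad → d = 6371·c ≈ 2683.85 km.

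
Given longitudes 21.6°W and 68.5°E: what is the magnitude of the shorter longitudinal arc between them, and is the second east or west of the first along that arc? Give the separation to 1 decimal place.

Raw difference: 68.5 − -21.6 = 90.1°.
Normalise into (−180°, 180°]: 90.1° stays 90.1°.
Positive ⇒ the second point lies to the east; separation 90.1°.

90.1° east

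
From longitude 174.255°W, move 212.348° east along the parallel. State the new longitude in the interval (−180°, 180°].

Start at -174.255°; shift +212.348° → +38.093°.
+38.093° already lies in (−180°, 180°].

38.093°E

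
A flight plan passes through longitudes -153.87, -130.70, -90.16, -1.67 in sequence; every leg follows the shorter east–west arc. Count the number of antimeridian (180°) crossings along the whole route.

Leg 1: -153.87° → -130.70°, shortest Δλ = 23.17° (east) — does not cross 180°.
Leg 2: -130.70° → -90.16°, shortest Δλ = 40.54° (east) — does not cross 180°.
Leg 3: -90.16° → -1.67°, shortest Δλ = 88.49° (east) — does not cross 180°.
Total crossings: 0.

0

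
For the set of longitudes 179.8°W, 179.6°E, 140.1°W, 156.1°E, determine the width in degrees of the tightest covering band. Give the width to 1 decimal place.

63.8°

Sort the longitudes: -179.8°, -140.1°, +156.1°, +179.6°.
Eastward gaps between consecutive values (wrapping around): 39.7°, 296.2°, 23.5°, 0.6°.
Largest gap = 296.2° ⇒ minimal covering band is its complement: 360° − 296.2° = 63.8°.
Band runs from +156.1° eastward to -140.1°, crossing the antimeridian.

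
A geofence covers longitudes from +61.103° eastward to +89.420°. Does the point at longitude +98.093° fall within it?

Band width going east from +61.103° to +89.420°: ((89.420 − 61.103) mod 360) = 28.317°.
Offset of +98.093° east of the west edge: ((98.093 − 61.103) mod 360) = 36.990°.
36.990° > 28.317° ⇒ outside.

No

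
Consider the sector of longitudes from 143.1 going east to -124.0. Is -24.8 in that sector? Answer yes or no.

No

Band width going east from +143.1° to -124.0°: ((-124.0 − 143.1) mod 360) = 92.9°.
Offset of -24.8° east of the west edge: ((-24.8 − 143.1) mod 360) = 192.1°.
192.1° > 92.9° ⇒ outside.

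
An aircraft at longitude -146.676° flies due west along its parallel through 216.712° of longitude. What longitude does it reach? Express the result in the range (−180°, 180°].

-3.388°

Start at -146.676°; shift −216.712° → -363.388°.
-363.388° lies outside (−180°, 180°]; add 360° → -3.388°.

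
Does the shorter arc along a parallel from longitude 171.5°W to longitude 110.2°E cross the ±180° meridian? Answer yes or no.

Yes

Naïve |110.2 − -171.5| = 281.7° > 180°, so the shorter arc goes the other way round — across 180°.
Signed shortest Δλ = ((110.2 − -171.5 + 180) mod 360) − 180 = -78.3°.
Going west by 78.3° from -171.5° passes through 180° before reaching +110.2°.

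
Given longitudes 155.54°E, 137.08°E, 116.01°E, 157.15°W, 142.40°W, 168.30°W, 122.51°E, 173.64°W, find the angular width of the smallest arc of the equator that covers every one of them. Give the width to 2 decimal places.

101.59°

Sort the longitudes: -173.64°, -168.30°, -157.15°, -142.40°, +116.01°, +122.51°, +137.08°, +155.54°.
Eastward gaps between consecutive values (wrapping around): 5.34°, 11.15°, 14.75°, 258.41°, 6.50°, 14.57°, 18.46°, 30.82°.
Largest gap = 258.41° ⇒ minimal covering band is its complement: 360° − 258.41° = 101.59°.
Band runs from +116.01° eastward to -142.40°, crossing the antimeridian.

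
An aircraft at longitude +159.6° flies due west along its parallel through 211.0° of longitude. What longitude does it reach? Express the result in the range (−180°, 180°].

Start at +159.6°; shift −211.0° → -51.4°.
-51.4° already lies in (−180°, 180°].

-51.4°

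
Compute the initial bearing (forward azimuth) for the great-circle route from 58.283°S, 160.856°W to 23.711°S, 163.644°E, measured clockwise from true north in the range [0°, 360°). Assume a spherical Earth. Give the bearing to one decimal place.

308.5°

Δλ = 163.644 − -160.856 = 324.500°; wrapped into (−180°, 180°]: -35.500°.
θ = atan2( sin Δλ · cos φ₂ , cos φ₁ · sin φ₂ − sin φ₁ · cos φ₂ · cos Δλ )
  = atan2(-0.53168, 0.42267) = -51.517° → normalised to [0°, 360°): 308.483°.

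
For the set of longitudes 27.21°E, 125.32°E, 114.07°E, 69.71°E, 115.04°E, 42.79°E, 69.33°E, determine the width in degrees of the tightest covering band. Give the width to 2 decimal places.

98.11°

Sort the longitudes: +27.21°, +42.79°, +69.33°, +69.71°, +114.07°, +115.04°, +125.32°.
Eastward gaps between consecutive values (wrapping around): 15.58°, 26.54°, 0.38°, 44.36°, 0.97°, 10.28°, 261.89°.
Largest gap = 261.89° ⇒ minimal covering band is its complement: 360° − 261.89° = 98.11°.
Band runs from +27.21° eastward to +125.32°.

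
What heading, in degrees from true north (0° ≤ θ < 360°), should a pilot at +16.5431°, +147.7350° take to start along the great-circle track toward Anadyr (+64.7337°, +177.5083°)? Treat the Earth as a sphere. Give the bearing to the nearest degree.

Δλ = 177.5083 − 147.7350 = 29.7733°.
θ = atan2( sin Δλ · cos φ₂ , cos φ₁ · sin φ₂ − sin φ₁ · cos φ₂ · cos Δλ )
  = atan2(0.21195, 0.76141) = 15.555° → normalised to [0°, 360°): 15.555°.

16°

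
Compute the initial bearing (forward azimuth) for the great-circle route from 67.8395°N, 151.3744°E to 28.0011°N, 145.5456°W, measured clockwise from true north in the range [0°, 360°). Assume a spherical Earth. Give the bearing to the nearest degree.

104°

Δλ = -145.5456 − 151.3744 = -296.9200°; wrapped into (−180°, 180°]: 63.0800°.
θ = atan2( sin Δλ · cos φ₂ , cos φ₁ · sin φ₂ − sin φ₁ · cos φ₂ · cos Δλ )
  = atan2(0.78726, -0.19313) = 103.783° → normalised to [0°, 360°): 103.783°.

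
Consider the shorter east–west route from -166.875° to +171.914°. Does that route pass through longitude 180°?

Yes

Naïve |171.914 − -166.875| = 338.789° > 180°, so the shorter arc goes the other way round — across 180°.
Signed shortest Δλ = ((171.914 − -166.875 + 180) mod 360) − 180 = -21.211°.
Going west by 21.211° from -166.875° passes through 180° before reaching +171.914°.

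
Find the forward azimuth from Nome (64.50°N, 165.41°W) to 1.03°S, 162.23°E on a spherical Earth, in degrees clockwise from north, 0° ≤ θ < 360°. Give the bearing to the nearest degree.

Δλ = 162.23 − -165.41 = 327.64°; wrapped into (−180°, 180°]: -32.36°.
θ = atan2( sin Δλ · cos φ₂ , cos φ₁ · sin φ₂ − sin φ₁ · cos φ₂ · cos Δλ )
  = atan2(-0.53515, -0.77003) = -145.202° → normalised to [0°, 360°): 214.798°.

215°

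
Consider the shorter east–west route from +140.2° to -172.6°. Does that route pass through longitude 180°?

Yes

Naïve |-172.6 − 140.2| = 312.8° > 180°, so the shorter arc goes the other way round — across 180°.
Signed shortest Δλ = ((-172.6 − 140.2 + 180) mod 360) − 180 = 47.2°.
Going east by 47.2° from +140.2° passes through 180° before reaching -172.6°.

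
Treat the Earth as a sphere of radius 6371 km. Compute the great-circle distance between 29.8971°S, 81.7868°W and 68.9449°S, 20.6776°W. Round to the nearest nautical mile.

Δλ = -20.6776 − -81.7868 = 61.1092°.
Δφ = -68.9449 − -29.8971 = -39.0478°.
a = sin²(Δφ/2) + cos φ₁ · cos φ₂ · sin²(Δλ/2) = 0.192179.
c = 2·atan2(√a, √(1−a)) = 0.90760 rad → d = 6371·c ≈ 5782.29 km ≈ 3122.19 nmi.

3122 nmi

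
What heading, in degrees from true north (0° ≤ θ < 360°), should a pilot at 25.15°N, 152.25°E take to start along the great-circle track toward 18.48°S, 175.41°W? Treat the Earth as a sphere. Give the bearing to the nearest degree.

141°

Δλ = -175.41 − 152.25 = -327.66°; wrapped into (−180°, 180°]: 32.34°.
θ = atan2( sin Δλ · cos φ₂ , cos φ₁ · sin φ₂ − sin φ₁ · cos φ₂ · cos Δλ )
  = atan2(0.50736, -0.62748) = 141.042° → normalised to [0°, 360°): 141.042°.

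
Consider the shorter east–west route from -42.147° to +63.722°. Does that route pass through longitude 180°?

No

Signed shortest Δλ = ((63.722 − -42.147 + 180) mod 360) − 180 = 105.869°.
Going east by 105.869° from -42.147° reaches +63.722° without touching 180°.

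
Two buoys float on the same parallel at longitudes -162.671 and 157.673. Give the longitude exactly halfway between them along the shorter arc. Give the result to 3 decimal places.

Signed shortest Δλ from -162.671° to +157.673° is -39.656°.
Midpoint longitude = -162.671° + (-39.656°)/2 = -162.671° − 19.828° = -182.499°.
Normalise into (−180°, 180°]: +177.501°.
(The naïve average (-162.671 + +157.673)/2 = -2.499° is on the wrong side of the globe.)

+177.501°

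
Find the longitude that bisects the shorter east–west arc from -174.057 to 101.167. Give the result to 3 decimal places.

Signed shortest Δλ from -174.057° to +101.167° is -84.776°.
Midpoint longitude = -174.057° + (-84.776°)/2 = -174.057° − 42.388° = -216.445°.
Normalise into (−180°, 180°]: +143.555°.
(The naïve average (-174.057 + +101.167)/2 = -36.445° is on the wrong side of the globe.)

+143.555°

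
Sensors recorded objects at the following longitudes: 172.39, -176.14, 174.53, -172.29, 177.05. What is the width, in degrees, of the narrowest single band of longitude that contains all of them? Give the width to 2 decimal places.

15.32°

Sort the longitudes: -176.14°, -172.29°, +172.39°, +174.53°, +177.05°.
Eastward gaps between consecutive values (wrapping around): 3.85°, 344.68°, 2.14°, 2.52°, 6.81°.
Largest gap = 344.68° ⇒ minimal covering band is its complement: 360° − 344.68° = 15.32°.
Band runs from +172.39° eastward to -172.29°, crossing the antimeridian.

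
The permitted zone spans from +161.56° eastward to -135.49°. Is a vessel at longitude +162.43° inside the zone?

Yes

Band width going east from +161.56° to -135.49°: ((-135.49 − 161.56) mod 360) = 62.95°.
Offset of +162.43° east of the west edge: ((162.43 − 161.56) mod 360) = 0.87°.
0.87° ≤ 62.95° ⇒ inside.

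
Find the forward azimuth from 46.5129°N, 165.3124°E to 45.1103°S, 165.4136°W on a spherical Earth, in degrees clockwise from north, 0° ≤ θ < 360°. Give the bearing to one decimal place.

159.7°

Δλ = -165.4136 − 165.3124 = -330.7260°; wrapped into (−180°, 180°]: 29.2740°.
θ = atan2( sin Δλ · cos φ₂ , cos φ₁ · sin φ₂ − sin φ₁ · cos φ₂ · cos Δλ )
  = atan2(0.34510, -0.93421) = 159.726° → normalised to [0°, 360°): 159.726°.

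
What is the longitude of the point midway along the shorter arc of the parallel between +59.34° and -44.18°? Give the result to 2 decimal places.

+7.58°

Signed shortest Δλ from +59.34° to -44.18° is -103.52°.
Midpoint longitude = +59.34° + (-103.52°)/2 = +59.34° − 51.76° = +7.58°.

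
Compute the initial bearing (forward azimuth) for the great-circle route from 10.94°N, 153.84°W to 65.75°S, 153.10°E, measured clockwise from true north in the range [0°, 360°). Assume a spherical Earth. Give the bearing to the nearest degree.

199°

Δλ = 153.10 − -153.84 = 306.94°; wrapped into (−180°, 180°]: -53.06°.
θ = atan2( sin Δλ · cos φ₂ , cos φ₁ · sin φ₂ − sin φ₁ · cos φ₂ · cos Δλ )
  = atan2(-0.32827, -0.94204) = -160.788° → normalised to [0°, 360°): 199.212°.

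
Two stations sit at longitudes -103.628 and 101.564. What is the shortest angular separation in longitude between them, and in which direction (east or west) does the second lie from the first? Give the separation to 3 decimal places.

Raw difference: 101.564 − -103.628 = 205.192°.
Normalise into (−180°, 180°]: 205.192° − 360° = -154.808°.
Negative ⇒ the second point lies to the west; separation 154.808°.

154.808° west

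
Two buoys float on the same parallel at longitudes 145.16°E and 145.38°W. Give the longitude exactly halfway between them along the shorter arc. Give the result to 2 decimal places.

179.89°E

Signed shortest Δλ from +145.16° to -145.38° is +69.46°.
Midpoint longitude = +145.16° + (+69.46°)/2 = +145.16° + 34.73° = +179.89°.
(The naïve average (+145.16 + -145.38)/2 = -0.11° is on the wrong side of the globe.)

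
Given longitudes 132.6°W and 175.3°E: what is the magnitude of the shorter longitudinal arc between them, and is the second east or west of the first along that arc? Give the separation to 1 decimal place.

Raw difference: 175.3 − -132.6 = 307.9°.
Normalise into (−180°, 180°]: 307.9° − 360° = -52.1°.
Negative ⇒ the second point lies to the west; separation 52.1°.

52.1° west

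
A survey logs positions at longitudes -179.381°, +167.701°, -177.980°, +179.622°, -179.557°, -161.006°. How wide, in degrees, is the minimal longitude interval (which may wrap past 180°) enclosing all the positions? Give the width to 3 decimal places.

31.293°

Sort the longitudes: -179.557°, -179.381°, -177.980°, -161.006°, +167.701°, +179.622°.
Eastward gaps between consecutive values (wrapping around): 0.176°, 1.401°, 16.974°, 328.707°, 11.921°, 0.821°.
Largest gap = 328.707° ⇒ minimal covering band is its complement: 360° − 328.707° = 31.293°.
Band runs from +167.701° eastward to -161.006°, crossing the antimeridian.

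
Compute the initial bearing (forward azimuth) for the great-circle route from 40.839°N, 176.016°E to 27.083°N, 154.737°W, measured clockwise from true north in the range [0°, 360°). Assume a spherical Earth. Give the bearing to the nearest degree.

Δλ = -154.737 − 176.016 = -330.753°; wrapped into (−180°, 180°]: 29.247°.
θ = atan2( sin Δλ · cos φ₂ , cos φ₁ · sin φ₂ − sin φ₁ · cos φ₂ · cos Δλ )
  = atan2(0.43500, -0.16357) = 110.607° → normalised to [0°, 360°): 110.607°.

111°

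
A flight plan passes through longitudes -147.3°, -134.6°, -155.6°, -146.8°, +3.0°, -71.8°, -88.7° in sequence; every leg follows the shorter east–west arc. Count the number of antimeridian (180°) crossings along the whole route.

Leg 1: -147.3° → -134.6°, shortest Δλ = 12.7° (east) — does not cross 180°.
Leg 2: -134.6° → -155.6°, shortest Δλ = -21.0° (west) — does not cross 180°.
Leg 3: -155.6° → -146.8°, shortest Δλ = 8.8° (east) — does not cross 180°.
Leg 4: -146.8° → +3.0°, shortest Δλ = 149.8° (east) — does not cross 180°.
Leg 5: +3.0° → -71.8°, shortest Δλ = -74.8° (west) — does not cross 180°.
Leg 6: -71.8° → -88.7°, shortest Δλ = -16.9° (west) — does not cross 180°.
Total crossings: 0.

0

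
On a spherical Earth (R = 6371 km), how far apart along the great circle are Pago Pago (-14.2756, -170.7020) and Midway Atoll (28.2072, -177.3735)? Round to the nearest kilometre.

4778 km

Δλ = -177.3735 − -170.7020 = -6.6715°.
Δφ = 28.2072 − -14.2756 = 42.4828°.
a = sin²(Δφ/2) + cos φ₁ · cos φ₂ · sin²(Δλ/2) = 0.134151.
c = 2·atan2(√a, √(1−a)) = 0.74999 rad → d = 6371·c ≈ 4778.17 km.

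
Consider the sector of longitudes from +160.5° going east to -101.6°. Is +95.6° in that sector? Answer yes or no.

No

Band width going east from +160.5° to -101.6°: ((-101.6 − 160.5) mod 360) = 97.9°.
Offset of +95.6° east of the west edge: ((95.6 − 160.5) mod 360) = 295.1°.
295.1° > 97.9° ⇒ outside.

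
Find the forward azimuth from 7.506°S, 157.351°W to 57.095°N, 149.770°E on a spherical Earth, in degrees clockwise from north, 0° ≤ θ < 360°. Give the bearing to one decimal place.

333.7°

Δλ = 149.770 − -157.351 = 307.121°; wrapped into (−180°, 180°]: -52.879°.
θ = atan2( sin Δλ · cos φ₂ , cos φ₁ · sin φ₂ − sin φ₁ · cos φ₂ · cos Δλ )
  = atan2(-0.43317, 0.87521) = -26.332° → normalised to [0°, 360°): 333.668°.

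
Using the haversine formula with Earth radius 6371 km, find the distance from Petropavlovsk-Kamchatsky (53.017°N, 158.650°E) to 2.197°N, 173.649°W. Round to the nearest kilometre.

Δλ = -173.649 − 158.650 = -332.299°; wrapped into (−180°, 180°]: 27.701°.
Δφ = 2.197 − 53.017 = -50.820°.
a = sin²(Δφ/2) + cos φ₁ · cos φ₂ · sin²(Δλ/2) = 0.218570.
c = 2·atan2(√a, √(1−a)) = 0.97295 rad → d = 6371·c ≈ 6198.69 km.

6199 km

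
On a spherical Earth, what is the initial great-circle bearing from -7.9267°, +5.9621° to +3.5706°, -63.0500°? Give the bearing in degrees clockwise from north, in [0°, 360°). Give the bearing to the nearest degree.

Δλ = -63.0500 − 5.9621 = -69.0121°.
θ = atan2( sin Δλ · cos φ₂ , cos φ₁ · sin φ₂ − sin φ₁ · cos φ₂ · cos Δλ )
  = atan2(-0.93184, 0.11098) = -83.208° → normalised to [0°, 360°): 276.792°.

277°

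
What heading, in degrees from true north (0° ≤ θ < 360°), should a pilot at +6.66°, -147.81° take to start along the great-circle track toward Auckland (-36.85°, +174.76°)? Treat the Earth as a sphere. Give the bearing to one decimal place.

Δλ = 174.76 − -147.81 = 322.57°; wrapped into (−180°, 180°]: -37.43°.
θ = atan2( sin Δλ · cos φ₂ , cos φ₁ · sin φ₂ − sin φ₁ · cos φ₂ · cos Δλ )
  = atan2(-0.48636, -0.66937) = -143.998° → normalised to [0°, 360°): 216.002°.

216.0°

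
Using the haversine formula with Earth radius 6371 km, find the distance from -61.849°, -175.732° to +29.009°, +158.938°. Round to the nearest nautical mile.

5592 nmi

Δλ = 158.938 − -175.732 = 334.670°; wrapped into (−180°, 180°]: -25.330°.
Δφ = 29.009 − -61.849 = 90.858°.
a = sin²(Δφ/2) + cos φ₁ · cos φ₂ · sin²(Δλ/2) = 0.527321.
c = 2·atan2(√a, √(1−a)) = 1.62547 rad → d = 6371·c ≈ 10355.85 km ≈ 5591.71 nmi.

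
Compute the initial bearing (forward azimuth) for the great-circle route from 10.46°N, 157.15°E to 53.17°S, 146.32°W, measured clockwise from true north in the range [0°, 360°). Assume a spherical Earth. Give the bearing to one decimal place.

Δλ = -146.32 − 157.15 = -303.47°; wrapped into (−180°, 180°]: 56.53°.
θ = atan2( sin Δλ · cos φ₂ , cos φ₁ · sin φ₂ − sin φ₁ · cos φ₂ · cos Δλ )
  = atan2(0.50004, -0.84714) = 149.448° → normalised to [0°, 360°): 149.448°.

149.4°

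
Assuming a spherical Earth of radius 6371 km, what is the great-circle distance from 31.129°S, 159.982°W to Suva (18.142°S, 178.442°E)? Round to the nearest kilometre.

2607 km

Δλ = 178.442 − -159.982 = 338.424°; wrapped into (−180°, 180°]: -21.576°.
Δφ = -18.142 − -31.129 = 12.987°.
a = sin²(Δφ/2) + cos φ₁ · cos φ₂ · sin²(Δλ/2) = 0.041288.
c = 2·atan2(√a, √(1−a)) = 0.40924 rad → d = 6371·c ≈ 2607.28 km.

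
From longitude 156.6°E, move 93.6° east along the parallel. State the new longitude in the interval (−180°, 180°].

109.8°W

Start at +156.6°; shift +93.6° → +250.2°.
+250.2° lies outside (−180°, 180°]; subtract 360° → -109.8°.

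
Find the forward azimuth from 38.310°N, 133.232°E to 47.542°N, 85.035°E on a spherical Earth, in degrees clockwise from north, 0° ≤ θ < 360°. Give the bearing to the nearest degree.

Δλ = 85.035 − 133.232 = -48.197°.
θ = atan2( sin Δλ · cos φ₂ , cos φ₁ · sin φ₂ − sin φ₁ · cos φ₂ · cos Δλ )
  = atan2(-0.50321, 0.29996) = -59.201° → normalised to [0°, 360°): 300.799°.

301°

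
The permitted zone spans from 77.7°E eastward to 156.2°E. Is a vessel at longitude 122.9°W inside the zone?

Band width going east from +77.7° to +156.2°: ((156.2 − 77.7) mod 360) = 78.5°.
Offset of -122.9° east of the west edge: ((-122.9 − 77.7) mod 360) = 159.4°.
159.4° > 78.5° ⇒ outside.

No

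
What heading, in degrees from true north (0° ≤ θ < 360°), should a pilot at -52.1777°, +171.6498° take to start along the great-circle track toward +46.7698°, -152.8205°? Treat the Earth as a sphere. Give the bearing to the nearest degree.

24°

Δλ = -152.8205 − 171.6498 = -324.4703°; wrapped into (−180°, 180°]: 35.5297°.
θ = atan2( sin Δλ · cos φ₂ , cos φ₁ · sin φ₂ − sin φ₁ · cos φ₂ · cos Δλ )
  = atan2(0.39803, 0.88710) = 24.165° → normalised to [0°, 360°): 24.165°.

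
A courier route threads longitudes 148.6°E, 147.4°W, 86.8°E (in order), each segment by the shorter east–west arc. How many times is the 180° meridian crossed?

Leg 1: +148.6° → -147.4°, shortest Δλ = 64.0° (east) — crosses 180°.
Leg 2: -147.4° → +86.8°, shortest Δλ = -125.8° (west) — crosses 180°.
Total crossings: 2.

2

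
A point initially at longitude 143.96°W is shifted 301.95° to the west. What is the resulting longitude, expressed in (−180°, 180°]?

85.91°W

Start at -143.96°; shift −301.95° → -445.91°.
-445.91° lies outside (−180°, 180°]; add 360° → -85.91°.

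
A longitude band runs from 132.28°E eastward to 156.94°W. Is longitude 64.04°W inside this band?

Band width going east from +132.28° to -156.94°: ((-156.94 − 132.28) mod 360) = 70.78°.
Offset of -64.04° east of the west edge: ((-64.04 − 132.28) mod 360) = 163.68°.
163.68° > 70.78° ⇒ outside.

No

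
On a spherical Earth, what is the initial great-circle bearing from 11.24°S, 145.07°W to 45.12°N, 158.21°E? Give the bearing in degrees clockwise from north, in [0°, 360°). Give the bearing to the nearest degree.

323°

Δλ = 158.21 − -145.07 = 303.28°; wrapped into (−180°, 180°]: -56.72°.
θ = atan2( sin Δλ · cos φ₂ , cos φ₁ · sin φ₂ − sin φ₁ · cos φ₂ · cos Δλ )
  = atan2(-0.58990, 0.77047) = -37.439° → normalised to [0°, 360°): 322.561°.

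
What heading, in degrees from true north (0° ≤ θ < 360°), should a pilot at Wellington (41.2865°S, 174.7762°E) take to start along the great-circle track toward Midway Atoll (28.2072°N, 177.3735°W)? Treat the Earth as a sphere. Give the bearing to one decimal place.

Δλ = -177.3735 − 174.7762 = -352.1497°; wrapped into (−180°, 180°]: 7.8503°.
θ = atan2( sin Δλ · cos φ₂ , cos φ₁ · sin φ₂ − sin φ₁ · cos φ₂ · cos Δλ )
  = atan2(0.12036, 0.93118) = 7.365° → normalised to [0°, 360°): 7.365°.

7.4°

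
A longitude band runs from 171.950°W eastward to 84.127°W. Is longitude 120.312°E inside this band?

Band width going east from -171.950° to -84.127°: ((-84.127 − -171.950) mod 360) = 87.823°.
Offset of +120.312° east of the west edge: ((120.312 − -171.950) mod 360) = 292.262°.
292.262° > 87.823° ⇒ outside.

No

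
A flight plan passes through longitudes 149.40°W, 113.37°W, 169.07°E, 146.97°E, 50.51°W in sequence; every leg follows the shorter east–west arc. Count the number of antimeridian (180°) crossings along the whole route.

2

Leg 1: -149.40° → -113.37°, shortest Δλ = 36.03° (east) — does not cross 180°.
Leg 2: -113.37° → +169.07°, shortest Δλ = -77.56° (west) — crosses 180°.
Leg 3: +169.07° → +146.97°, shortest Δλ = -22.1° (west) — does not cross 180°.
Leg 4: +146.97° → -50.51°, shortest Δλ = 162.52° (east) — crosses 180°.
Total crossings: 2.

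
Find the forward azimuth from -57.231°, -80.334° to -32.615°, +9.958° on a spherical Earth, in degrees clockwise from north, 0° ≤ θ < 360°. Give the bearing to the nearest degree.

109°

Δλ = 9.958 − -80.334 = 90.292°.
θ = atan2( sin Δλ · cos φ₂ , cos φ₁ · sin φ₂ − sin φ₁ · cos φ₂ · cos Δλ )
  = atan2(0.84230, -0.29534) = 109.322° → normalised to [0°, 360°): 109.322°.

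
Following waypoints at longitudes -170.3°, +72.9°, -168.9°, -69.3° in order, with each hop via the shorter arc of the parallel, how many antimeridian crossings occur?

Leg 1: -170.3° → +72.9°, shortest Δλ = -116.8° (west) — crosses 180°.
Leg 2: +72.9° → -168.9°, shortest Δλ = 118.2° (east) — crosses 180°.
Leg 3: -168.9° → -69.3°, shortest Δλ = 99.6° (east) — does not cross 180°.
Total crossings: 2.

2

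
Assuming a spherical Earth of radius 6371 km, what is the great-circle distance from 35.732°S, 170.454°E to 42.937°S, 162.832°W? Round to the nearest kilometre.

Δλ = -162.832 − 170.454 = -333.286°; wrapped into (−180°, 180°]: 26.714°.
Δφ = -42.937 − -35.732 = -7.205°.
a = sin²(Δφ/2) + cos φ₁ · cos φ₂ · sin²(Δλ/2) = 0.035665.
c = 2·atan2(√a, √(1−a)) = 0.37999 rad → d = 6371·c ≈ 2420.89 km.

2421 km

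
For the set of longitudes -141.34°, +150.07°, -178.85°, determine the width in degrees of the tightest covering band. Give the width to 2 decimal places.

Sort the longitudes: -178.85°, -141.34°, +150.07°.
Eastward gaps between consecutive values (wrapping around): 37.51°, 291.41°, 31.08°.
Largest gap = 291.41° ⇒ minimal covering band is its complement: 360° − 291.41° = 68.59°.
Band runs from +150.07° eastward to -141.34°, crossing the antimeridian.

68.59°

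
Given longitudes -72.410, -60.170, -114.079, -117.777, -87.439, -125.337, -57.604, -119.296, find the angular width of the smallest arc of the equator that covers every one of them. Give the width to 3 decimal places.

67.733°

Sort the longitudes: -125.337°, -119.296°, -117.777°, -114.079°, -87.439°, -72.410°, -60.170°, -57.604°.
Eastward gaps between consecutive values (wrapping around): 6.041°, 1.519°, 3.698°, 26.640°, 15.029°, 12.240°, 2.566°, 292.267°.
Largest gap = 292.267° ⇒ minimal covering band is its complement: 360° − 292.267° = 67.733°.
Band runs from -125.337° eastward to -57.604°.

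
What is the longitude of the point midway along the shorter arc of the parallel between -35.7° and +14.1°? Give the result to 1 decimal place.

Signed shortest Δλ from -35.7° to +14.1° is +49.8°.
Midpoint longitude = -35.7° + (+49.8°)/2 = -35.7° + 24.9° = -10.8°.

-10.8°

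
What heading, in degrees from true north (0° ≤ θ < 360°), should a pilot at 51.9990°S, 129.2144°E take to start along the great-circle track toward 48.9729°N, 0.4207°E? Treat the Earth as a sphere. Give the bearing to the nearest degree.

285°

Δλ = 0.4207 − 129.2144 = -128.7937°.
θ = atan2( sin Δλ · cos φ₂ , cos φ₁ · sin φ₂ − sin φ₁ · cos φ₂ · cos Δλ )
  = atan2(-0.51162, 0.14039) = -74.655° → normalised to [0°, 360°): 285.345°.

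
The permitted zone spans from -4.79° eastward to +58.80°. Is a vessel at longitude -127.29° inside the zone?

Band width going east from -4.79° to +58.80°: ((58.80 − -4.79) mod 360) = 63.59°.
Offset of -127.29° east of the west edge: ((-127.29 − -4.79) mod 360) = 237.50°.
237.50° > 63.59° ⇒ outside.

No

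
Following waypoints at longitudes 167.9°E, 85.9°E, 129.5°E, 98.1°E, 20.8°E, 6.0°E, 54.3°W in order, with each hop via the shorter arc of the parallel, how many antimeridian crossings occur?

Leg 1: +167.9° → +85.9°, shortest Δλ = -82.0° (west) — does not cross 180°.
Leg 2: +85.9° → +129.5°, shortest Δλ = 43.6° (east) — does not cross 180°.
Leg 3: +129.5° → +98.1°, shortest Δλ = -31.4° (west) — does not cross 180°.
Leg 4: +98.1° → +20.8°, shortest Δλ = -77.3° (west) — does not cross 180°.
Leg 5: +20.8° → +6.0°, shortest Δλ = -14.8° (west) — does not cross 180°.
Leg 6: +6.0° → -54.3°, shortest Δλ = -60.3° (west) — does not cross 180°.
Total crossings: 0.

0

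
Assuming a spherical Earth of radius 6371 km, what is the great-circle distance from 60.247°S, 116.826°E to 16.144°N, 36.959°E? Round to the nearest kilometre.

Δλ = 36.959 − 116.826 = -79.867°.
Δφ = 16.144 − -60.247 = 76.391°.
a = sin²(Δφ/2) + cos φ₁ · cos φ₂ · sin²(Δλ/2) = 0.578766.
c = 2·atan2(√a, √(1−a)) = 1.72899 rad → d = 6371·c ≈ 11015.37 km.

11015 km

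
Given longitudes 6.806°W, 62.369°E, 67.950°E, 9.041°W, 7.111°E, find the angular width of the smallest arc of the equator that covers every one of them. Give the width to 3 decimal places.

76.991°

Sort the longitudes: -9.041°, -6.806°, +7.111°, +62.369°, +67.950°.
Eastward gaps between consecutive values (wrapping around): 2.235°, 13.917°, 55.258°, 5.581°, 283.009°.
Largest gap = 283.009° ⇒ minimal covering band is its complement: 360° − 283.009° = 76.991°.
Band runs from -9.041° eastward to +67.950°.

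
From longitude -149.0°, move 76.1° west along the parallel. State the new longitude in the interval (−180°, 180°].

+134.9°

Start at -149.0°; shift −76.1° → -225.1°.
-225.1° lies outside (−180°, 180°]; add 360° → +134.9°.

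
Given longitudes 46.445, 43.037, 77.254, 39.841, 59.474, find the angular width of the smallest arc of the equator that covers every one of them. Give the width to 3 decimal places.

Sort the longitudes: +39.841°, +43.037°, +46.445°, +59.474°, +77.254°.
Eastward gaps between consecutive values (wrapping around): 3.196°, 3.408°, 13.029°, 17.780°, 322.587°.
Largest gap = 322.587° ⇒ minimal covering band is its complement: 360° − 322.587° = 37.413°.
Band runs from +39.841° eastward to +77.254°.

37.413°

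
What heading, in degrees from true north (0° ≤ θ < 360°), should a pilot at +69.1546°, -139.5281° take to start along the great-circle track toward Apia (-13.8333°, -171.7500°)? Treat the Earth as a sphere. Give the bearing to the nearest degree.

211°

Δλ = -171.7500 − -139.5281 = -32.2219°.
θ = atan2( sin Δλ · cos φ₂ , cos φ₁ · sin φ₂ − sin φ₁ · cos φ₂ · cos Δλ )
  = atan2(-0.51773, -0.85277) = -148.737° → normalised to [0°, 360°): 211.263°.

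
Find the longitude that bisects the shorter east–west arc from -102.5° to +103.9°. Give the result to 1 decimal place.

Signed shortest Δλ from -102.5° to +103.9° is -153.6°.
Midpoint longitude = -102.5° + (-153.6°)/2 = -102.5° − 76.8° = -179.3°.
(The naïve average (-102.5 + +103.9)/2 = 0.7° is on the wrong side of the globe.)

-179.3°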